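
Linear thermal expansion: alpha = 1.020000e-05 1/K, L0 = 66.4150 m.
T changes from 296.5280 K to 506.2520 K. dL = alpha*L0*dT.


dT = 209.7240 K
dL = 1.020000e-05 * 66.4150 * 209.7240 = 0.142074 m
L_final = 66.557074 m

dL = 0.142074 m


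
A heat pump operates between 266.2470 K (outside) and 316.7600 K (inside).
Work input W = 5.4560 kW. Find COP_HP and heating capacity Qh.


COP = 316.7600 / 50.5130 = 6.2709
Qh = 6.2709 * 5.4560 = 34.2138 kW

COP = 6.2709, Qh = 34.2138 kW


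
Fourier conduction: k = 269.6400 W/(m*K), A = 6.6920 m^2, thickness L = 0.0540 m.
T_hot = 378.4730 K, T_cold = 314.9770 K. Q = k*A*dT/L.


dT = 63.4960 K
Q = 269.6400 * 6.6920 * 63.4960 / 0.0540 = 2121743.3918 W

2121743.3918 W


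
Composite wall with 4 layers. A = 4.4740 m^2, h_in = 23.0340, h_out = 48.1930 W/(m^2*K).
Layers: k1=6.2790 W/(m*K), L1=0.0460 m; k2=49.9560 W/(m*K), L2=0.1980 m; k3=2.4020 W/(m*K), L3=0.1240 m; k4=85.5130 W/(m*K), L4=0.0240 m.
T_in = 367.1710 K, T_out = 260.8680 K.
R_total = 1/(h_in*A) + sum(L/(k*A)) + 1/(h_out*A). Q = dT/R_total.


R_conv_in = 1/(23.0340*4.4740) = 0.0097
R_1 = 0.0460/(6.2790*4.4740) = 0.0016
R_2 = 0.1980/(49.9560*4.4740) = 0.0009
R_3 = 0.1240/(2.4020*4.4740) = 0.0115
R_4 = 0.0240/(85.5130*4.4740) = 6.2731e-05
R_conv_out = 1/(48.1930*4.4740) = 0.0046
R_total = 0.0285 K/W
Q = 106.3030 / 0.0285 = 3734.3584 W

R_total = 0.0285 K/W, Q = 3734.3584 W


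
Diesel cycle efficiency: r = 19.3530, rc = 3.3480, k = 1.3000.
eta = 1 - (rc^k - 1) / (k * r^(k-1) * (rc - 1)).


r^(k-1) = 2.4323
rc^k = 4.8108
eta = 0.4867 = 48.6719%

48.6719%


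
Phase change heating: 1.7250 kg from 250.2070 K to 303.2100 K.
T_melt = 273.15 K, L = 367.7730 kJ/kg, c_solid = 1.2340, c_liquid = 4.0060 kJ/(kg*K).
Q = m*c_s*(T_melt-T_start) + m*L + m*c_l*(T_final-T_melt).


Q1 (sensible, solid) = 1.7250 * 1.2340 * 22.9430 = 48.8376 kJ
Q2 (latent) = 1.7250 * 367.7730 = 634.4084 kJ
Q3 (sensible, liquid) = 1.7250 * 4.0060 * 30.0600 = 207.7251 kJ
Q_total = 890.9712 kJ

890.9712 kJ


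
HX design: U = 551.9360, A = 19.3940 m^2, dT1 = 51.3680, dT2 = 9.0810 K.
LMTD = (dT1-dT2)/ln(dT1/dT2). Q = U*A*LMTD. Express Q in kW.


LMTD = 24.4034 K
Q = 551.9360 * 19.3940 * 24.4034 = 261220.1996 W = 261.2202 kW

261.2202 kW


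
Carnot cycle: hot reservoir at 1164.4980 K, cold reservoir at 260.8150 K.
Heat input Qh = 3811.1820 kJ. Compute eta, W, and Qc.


eta = 1 - 260.8150/1164.4980 = 0.7760
W = 0.7760 * 3811.1820 = 2957.5838 kJ
Qc = 3811.1820 - 2957.5838 = 853.5982 kJ

eta = 77.6028%, W = 2957.5838 kJ, Qc = 853.5982 kJ


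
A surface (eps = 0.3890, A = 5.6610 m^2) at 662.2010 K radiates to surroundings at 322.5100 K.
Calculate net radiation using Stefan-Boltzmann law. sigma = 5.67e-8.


T^4 = 1.9229e+11
Tsurr^4 = 1.0819e+10
Q = 0.3890 * 5.67e-8 * 5.6610 * 1.8147e+11 = 22658.7888 W

22658.7888 W


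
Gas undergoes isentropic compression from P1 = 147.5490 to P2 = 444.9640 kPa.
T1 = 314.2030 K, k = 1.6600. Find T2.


(k-1)/k = 0.3976
(P2/P1)^exp = 1.5510
T2 = 314.2030 * 1.5510 = 487.3159 K

487.3159 K


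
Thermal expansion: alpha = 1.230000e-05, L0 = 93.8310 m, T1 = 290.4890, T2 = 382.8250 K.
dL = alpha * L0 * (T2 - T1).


dT = 92.3360 K
dL = 1.230000e-05 * 93.8310 * 92.3360 = 0.106567 m
L_final = 93.937567 m

dL = 0.106567 m


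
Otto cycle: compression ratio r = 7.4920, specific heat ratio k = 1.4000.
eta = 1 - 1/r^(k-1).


r^(k-1) = 2.2379
eta = 1 - 1/2.2379 = 0.5532 = 55.3151%

55.3151%


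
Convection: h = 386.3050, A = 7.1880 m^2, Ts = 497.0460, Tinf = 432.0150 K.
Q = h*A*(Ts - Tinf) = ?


dT = 65.0310 K
Q = 386.3050 * 7.1880 * 65.0310 = 180575.5017 W

180575.5017 W


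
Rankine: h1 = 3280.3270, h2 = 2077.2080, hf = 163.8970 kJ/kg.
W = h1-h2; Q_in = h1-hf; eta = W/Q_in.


W = 1203.1190 kJ/kg
Q_in = 3116.4300 kJ/kg
eta = 0.3861 = 38.6057%

eta = 38.6057%


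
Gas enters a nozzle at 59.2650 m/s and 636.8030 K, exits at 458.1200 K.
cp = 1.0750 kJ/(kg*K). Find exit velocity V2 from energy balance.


dT = 178.6830 K
2*cp*1000*dT = 384168.4500
V1^2 = 3512.3402
V2 = sqrt(387680.7902) = 622.6402 m/s

622.6402 m/s


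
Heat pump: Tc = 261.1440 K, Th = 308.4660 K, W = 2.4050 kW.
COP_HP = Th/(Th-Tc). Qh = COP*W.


COP = 308.4660 / 47.3220 = 6.5184
Qh = 6.5184 * 2.4050 = 15.6769 kW

COP = 6.5184, Qh = 15.6769 kW


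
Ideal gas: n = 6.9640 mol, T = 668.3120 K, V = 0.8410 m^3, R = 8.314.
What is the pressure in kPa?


P = nRT/V = 6.9640 * 8.314 * 668.3120 / 0.8410
= 38694.3933 / 0.8410 = 46009.9802 Pa = 46.0100 kPa

46.0100 kPa


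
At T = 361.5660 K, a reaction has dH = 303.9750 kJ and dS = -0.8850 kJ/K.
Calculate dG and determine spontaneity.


T*dS = 361.5660 * -0.8850 = -319.9859 kJ
dG = 303.9750 + 319.9859 = 623.9609 kJ (non-spontaneous)

dG = 623.9609 kJ, non-spontaneous


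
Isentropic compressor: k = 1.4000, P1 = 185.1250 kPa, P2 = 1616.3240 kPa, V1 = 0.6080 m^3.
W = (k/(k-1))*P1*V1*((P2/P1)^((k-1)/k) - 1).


(k-1)/k = 0.2857
(P2/P1)^exp = 1.8573
W = 3.5000 * 185.1250 * 0.6080 * (1.8573 - 1) = 337.7184 kJ

337.7184 kJ


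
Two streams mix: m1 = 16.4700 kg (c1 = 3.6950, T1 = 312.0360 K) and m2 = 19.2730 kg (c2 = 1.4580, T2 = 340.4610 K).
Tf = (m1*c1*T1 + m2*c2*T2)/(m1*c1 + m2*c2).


num = 28556.4313
den = 88.9567
Tf = 321.0150 K

321.0150 K


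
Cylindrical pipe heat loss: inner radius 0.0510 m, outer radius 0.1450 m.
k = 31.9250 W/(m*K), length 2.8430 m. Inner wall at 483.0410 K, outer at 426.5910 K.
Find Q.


dT = 56.4500 K
ln(ro/ri) = 1.0449
Q = 2*pi*31.9250*2.8430*56.4500 / 1.0449 = 30808.7076 W

30808.7076 W


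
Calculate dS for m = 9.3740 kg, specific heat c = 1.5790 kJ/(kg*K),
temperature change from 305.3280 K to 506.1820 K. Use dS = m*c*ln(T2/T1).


T2/T1 = 1.6578
ln(T2/T1) = 0.5055
dS = 9.3740 * 1.5790 * 0.5055 = 7.4823 kJ/K

7.4823 kJ/K


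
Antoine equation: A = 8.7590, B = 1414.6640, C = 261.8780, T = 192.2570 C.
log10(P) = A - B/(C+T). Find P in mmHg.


C+T = 454.1350
B/(C+T) = 3.1151
log10(P) = 8.7590 - 3.1151 = 5.6439
P = 10^5.6439 = 440480.0957 mmHg

440480.0957 mmHg


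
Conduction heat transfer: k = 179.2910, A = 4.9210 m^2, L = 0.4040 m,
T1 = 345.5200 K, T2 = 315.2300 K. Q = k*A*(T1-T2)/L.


dT = 30.2900 K
Q = 179.2910 * 4.9210 * 30.2900 / 0.4040 = 66149.9869 W

66149.9869 W


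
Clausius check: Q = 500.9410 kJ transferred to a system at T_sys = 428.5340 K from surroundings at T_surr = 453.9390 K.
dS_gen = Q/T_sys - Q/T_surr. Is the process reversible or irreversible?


dS_sys = 500.9410/428.5340 = 1.1690 kJ/K
dS_surr = -500.9410/453.9390 = -1.1035 kJ/K
dS_gen = 1.1690 - 1.1035 = 0.0654 kJ/K (irreversible)

dS_gen = 0.0654 kJ/K, irreversible


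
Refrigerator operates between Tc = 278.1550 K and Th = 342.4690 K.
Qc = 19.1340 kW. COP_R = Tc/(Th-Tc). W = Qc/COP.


COP = 278.1550 / 64.3140 = 4.3250
W = 19.1340 / 4.3250 = 4.4241 kW

COP = 4.3250, W = 4.4241 kW


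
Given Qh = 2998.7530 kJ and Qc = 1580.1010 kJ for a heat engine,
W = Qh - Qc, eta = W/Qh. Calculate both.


W = 2998.7530 - 1580.1010 = 1418.6520 kJ
eta = 1418.6520 / 2998.7530 = 0.4731 = 47.3081%

W = 1418.6520 kJ, eta = 47.3081%


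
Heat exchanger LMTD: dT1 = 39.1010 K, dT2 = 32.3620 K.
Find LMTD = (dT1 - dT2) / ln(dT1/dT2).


dT1/dT2 = 1.2082
ln(dT1/dT2) = 0.1892
LMTD = 6.7390 / 0.1892 = 35.6253 K

35.6253 K


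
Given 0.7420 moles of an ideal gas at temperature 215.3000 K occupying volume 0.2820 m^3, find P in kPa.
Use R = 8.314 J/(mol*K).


P = nRT/V = 0.7420 * 8.314 * 215.3000 / 0.2820
= 1328.1831 / 0.2820 = 4709.8692 Pa = 4.7099 kPa

4.7099 kPa


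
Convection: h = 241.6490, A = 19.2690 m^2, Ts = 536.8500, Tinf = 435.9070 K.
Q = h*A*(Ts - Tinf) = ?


dT = 100.9430 K
Q = 241.6490 * 19.2690 * 100.9430 = 470024.3816 W

470024.3816 W


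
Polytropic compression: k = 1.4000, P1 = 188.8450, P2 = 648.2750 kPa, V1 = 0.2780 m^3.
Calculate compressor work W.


(k-1)/k = 0.2857
(P2/P1)^exp = 1.4225
W = 3.5000 * 188.8450 * 0.2780 * (1.4225 - 1) = 77.6277 kJ

77.6277 kJ


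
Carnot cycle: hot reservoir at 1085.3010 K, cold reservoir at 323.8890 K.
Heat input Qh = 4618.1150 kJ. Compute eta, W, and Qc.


eta = 1 - 323.8890/1085.3010 = 0.7016
W = 0.7016 * 4618.1150 = 3239.9198 kJ
Qc = 4618.1150 - 3239.9198 = 1378.1952 kJ

eta = 70.1568%, W = 3239.9198 kJ, Qc = 1378.1952 kJ


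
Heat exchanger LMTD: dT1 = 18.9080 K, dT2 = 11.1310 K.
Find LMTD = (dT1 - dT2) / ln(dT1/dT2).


dT1/dT2 = 1.6987
ln(dT1/dT2) = 0.5299
LMTD = 7.7770 / 0.5299 = 14.6777 K

14.6777 K


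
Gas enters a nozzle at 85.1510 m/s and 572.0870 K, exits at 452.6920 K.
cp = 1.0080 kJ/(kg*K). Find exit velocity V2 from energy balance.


dT = 119.3950 K
2*cp*1000*dT = 240700.3200
V1^2 = 7250.6928
V2 = sqrt(247951.0128) = 497.9468 m/s

497.9468 m/s


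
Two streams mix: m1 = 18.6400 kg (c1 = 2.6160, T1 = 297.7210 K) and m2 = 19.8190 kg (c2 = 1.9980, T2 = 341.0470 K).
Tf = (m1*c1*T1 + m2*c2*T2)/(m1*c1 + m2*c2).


num = 28022.4454
den = 88.3606
Tf = 317.1373 K

317.1373 K


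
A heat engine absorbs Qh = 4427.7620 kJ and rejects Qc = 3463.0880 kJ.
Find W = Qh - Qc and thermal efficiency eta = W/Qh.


W = 4427.7620 - 3463.0880 = 964.6740 kJ
eta = 964.6740 / 4427.7620 = 0.2179 = 21.7869%

W = 964.6740 kJ, eta = 21.7869%


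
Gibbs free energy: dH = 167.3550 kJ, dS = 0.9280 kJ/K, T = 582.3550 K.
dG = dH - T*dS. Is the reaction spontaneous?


T*dS = 582.3550 * 0.9280 = 540.4254 kJ
dG = 167.3550 - 540.4254 = -373.0704 kJ (spontaneous)

dG = -373.0704 kJ, spontaneous


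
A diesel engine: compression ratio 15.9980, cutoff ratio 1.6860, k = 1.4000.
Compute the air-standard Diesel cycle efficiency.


r^(k-1) = 3.0313
rc^k = 2.0778
eta = 0.6298 = 62.9785%

62.9785%


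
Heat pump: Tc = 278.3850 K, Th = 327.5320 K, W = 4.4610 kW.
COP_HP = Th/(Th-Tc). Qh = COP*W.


COP = 327.5320 / 49.1470 = 6.6643
Qh = 6.6643 * 4.4610 = 29.7296 kW

COP = 6.6643, Qh = 29.7296 kW


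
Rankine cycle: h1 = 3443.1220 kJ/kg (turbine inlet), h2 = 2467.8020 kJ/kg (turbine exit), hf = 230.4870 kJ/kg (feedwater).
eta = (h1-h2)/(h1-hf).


W = 975.3200 kJ/kg
Q_in = 3212.6350 kJ/kg
eta = 0.3036 = 30.3589%

eta = 30.3589%


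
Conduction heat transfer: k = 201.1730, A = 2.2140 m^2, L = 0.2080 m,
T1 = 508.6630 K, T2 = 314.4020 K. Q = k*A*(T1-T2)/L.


dT = 194.2610 K
Q = 201.1730 * 2.2140 * 194.2610 / 0.2080 = 415977.2639 W

415977.2639 W


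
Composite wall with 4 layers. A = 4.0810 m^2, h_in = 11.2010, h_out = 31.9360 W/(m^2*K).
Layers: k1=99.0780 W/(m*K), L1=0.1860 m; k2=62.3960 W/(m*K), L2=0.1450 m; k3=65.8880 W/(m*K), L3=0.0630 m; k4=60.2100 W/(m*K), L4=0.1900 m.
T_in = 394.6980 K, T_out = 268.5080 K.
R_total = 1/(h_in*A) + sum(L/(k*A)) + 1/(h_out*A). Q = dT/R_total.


R_conv_in = 1/(11.2010*4.0810) = 0.0219
R_1 = 0.1860/(99.0780*4.0810) = 0.0005
R_2 = 0.1450/(62.3960*4.0810) = 0.0006
R_3 = 0.0630/(65.8880*4.0810) = 0.0002
R_4 = 0.1900/(60.2100*4.0810) = 0.0008
R_conv_out = 1/(31.9360*4.0810) = 0.0077
R_total = 0.0316 K/W
Q = 126.1900 / 0.0316 = 3995.0975 W

R_total = 0.0316 K/W, Q = 3995.0975 W


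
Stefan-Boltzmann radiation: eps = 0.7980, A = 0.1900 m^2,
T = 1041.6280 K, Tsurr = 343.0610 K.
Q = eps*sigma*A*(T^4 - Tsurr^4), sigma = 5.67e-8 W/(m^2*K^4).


T^4 = 1.1772e+12
Tsurr^4 = 1.3851e+10
Q = 0.7980 * 5.67e-8 * 0.1900 * 1.1633e+12 = 10001.1480 W

10001.1480 W


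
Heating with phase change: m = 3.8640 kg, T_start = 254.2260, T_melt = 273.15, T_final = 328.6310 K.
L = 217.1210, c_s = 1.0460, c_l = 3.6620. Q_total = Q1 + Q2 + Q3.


Q1 (sensible, solid) = 3.8640 * 1.0460 * 18.9240 = 76.4860 kJ
Q2 (latent) = 3.8640 * 217.1210 = 838.9555 kJ
Q3 (sensible, liquid) = 3.8640 * 3.6620 * 55.4810 = 785.0544 kJ
Q_total = 1700.4959 kJ

1700.4959 kJ


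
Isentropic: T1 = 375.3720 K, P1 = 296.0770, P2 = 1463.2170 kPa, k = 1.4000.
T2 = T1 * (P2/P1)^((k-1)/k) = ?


(k-1)/k = 0.2857
(P2/P1)^exp = 1.5785
T2 = 375.3720 * 1.5785 = 592.5434 K

592.5434 K


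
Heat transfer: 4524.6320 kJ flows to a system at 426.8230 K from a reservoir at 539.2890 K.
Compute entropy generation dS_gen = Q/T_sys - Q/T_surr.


dS_sys = 4524.6320/426.8230 = 10.6007 kJ/K
dS_surr = -4524.6320/539.2890 = -8.3900 kJ/K
dS_gen = 10.6007 - 8.3900 = 2.2107 kJ/K (irreversible)

dS_gen = 2.2107 kJ/K, irreversible


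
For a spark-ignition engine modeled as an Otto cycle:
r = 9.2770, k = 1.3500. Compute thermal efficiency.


r^(k-1) = 2.1807
eta = 1 - 1/2.1807 = 0.5414 = 54.1428%

54.1428%


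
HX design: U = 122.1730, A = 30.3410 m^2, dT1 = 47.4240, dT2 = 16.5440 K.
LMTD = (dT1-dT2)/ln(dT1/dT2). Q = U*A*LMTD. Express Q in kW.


LMTD = 29.3228 K
Q = 122.1730 * 30.3410 * 29.3228 = 108695.3021 W = 108.6953 kW

108.6953 kW


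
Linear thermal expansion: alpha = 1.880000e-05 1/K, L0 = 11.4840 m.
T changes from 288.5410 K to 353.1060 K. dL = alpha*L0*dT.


dT = 64.5650 K
dL = 1.880000e-05 * 11.4840 * 64.5650 = 0.013940 m
L_final = 11.497940 m

dL = 0.013940 m


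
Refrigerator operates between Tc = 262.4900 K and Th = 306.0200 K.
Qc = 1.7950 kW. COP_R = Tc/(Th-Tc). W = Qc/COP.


COP = 262.4900 / 43.5300 = 6.0301
W = 1.7950 / 6.0301 = 0.2977 kW

COP = 6.0301, W = 0.2977 kW


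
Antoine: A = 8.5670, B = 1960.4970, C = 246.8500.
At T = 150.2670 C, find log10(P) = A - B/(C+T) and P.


C+T = 397.1170
B/(C+T) = 4.9368
log10(P) = 8.5670 - 4.9368 = 3.6302
P = 10^3.6302 = 4267.5178 mmHg

4267.5178 mmHg


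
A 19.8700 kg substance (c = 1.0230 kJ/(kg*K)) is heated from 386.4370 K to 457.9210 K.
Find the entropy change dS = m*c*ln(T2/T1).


T2/T1 = 1.1850
ln(T2/T1) = 0.1697
dS = 19.8700 * 1.0230 * 0.1697 = 3.4501 kJ/K

3.4501 kJ/K


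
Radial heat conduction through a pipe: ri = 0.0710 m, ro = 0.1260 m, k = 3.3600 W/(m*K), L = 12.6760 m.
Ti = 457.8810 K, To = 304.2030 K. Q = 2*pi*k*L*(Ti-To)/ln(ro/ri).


dT = 153.6780 K
ln(ro/ri) = 0.5736
Q = 2*pi*3.3600*12.6760*153.6780 / 0.5736 = 71697.2332 W

71697.2332 W


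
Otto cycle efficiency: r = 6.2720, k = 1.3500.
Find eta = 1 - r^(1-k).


r^(k-1) = 1.9015
eta = 1 - 1/1.9015 = 0.4741 = 47.4094%

47.4094%


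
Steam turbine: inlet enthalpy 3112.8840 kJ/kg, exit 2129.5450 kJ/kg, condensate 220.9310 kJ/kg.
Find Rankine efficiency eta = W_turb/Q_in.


W = 983.3390 kJ/kg
Q_in = 2891.9530 kJ/kg
eta = 0.3400 = 34.0026%

eta = 34.0026%


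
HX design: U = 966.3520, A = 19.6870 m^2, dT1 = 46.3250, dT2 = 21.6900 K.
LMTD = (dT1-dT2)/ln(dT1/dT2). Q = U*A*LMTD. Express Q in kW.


LMTD = 32.4644 K
Q = 966.3520 * 19.6870 * 32.4644 = 617621.9319 W = 617.6219 kW

617.6219 kW


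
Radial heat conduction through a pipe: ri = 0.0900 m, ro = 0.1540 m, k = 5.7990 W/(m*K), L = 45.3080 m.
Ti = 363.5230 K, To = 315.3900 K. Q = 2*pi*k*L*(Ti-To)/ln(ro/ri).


dT = 48.1330 K
ln(ro/ri) = 0.5371
Q = 2*pi*5.7990*45.3080*48.1330 / 0.5371 = 147931.5931 W

147931.5931 W


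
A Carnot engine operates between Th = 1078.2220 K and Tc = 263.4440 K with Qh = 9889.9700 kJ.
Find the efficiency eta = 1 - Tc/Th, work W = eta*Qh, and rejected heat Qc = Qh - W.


eta = 1 - 263.4440/1078.2220 = 0.7557
W = 0.7557 * 9889.9700 = 7473.5351 kJ
Qc = 9889.9700 - 7473.5351 = 2416.4349 kJ

eta = 75.5668%, W = 7473.5351 kJ, Qc = 2416.4349 kJ


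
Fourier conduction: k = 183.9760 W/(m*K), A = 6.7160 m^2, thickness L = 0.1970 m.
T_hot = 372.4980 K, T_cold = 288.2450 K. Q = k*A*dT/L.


dT = 84.2530 K
Q = 183.9760 * 6.7160 * 84.2530 / 0.1970 = 528434.3096 W

528434.3096 W


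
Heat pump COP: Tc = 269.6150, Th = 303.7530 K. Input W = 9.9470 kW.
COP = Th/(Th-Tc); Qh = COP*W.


COP = 303.7530 / 34.1380 = 8.8978
Qh = 8.8978 * 9.9470 = 88.5064 kW

COP = 8.8978, Qh = 88.5064 kW


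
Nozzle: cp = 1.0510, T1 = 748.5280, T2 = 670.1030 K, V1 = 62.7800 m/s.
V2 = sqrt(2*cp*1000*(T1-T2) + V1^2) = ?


dT = 78.4250 K
2*cp*1000*dT = 164849.3500
V1^2 = 3941.3284
V2 = sqrt(168790.6784) = 410.8414 m/s

410.8414 m/s


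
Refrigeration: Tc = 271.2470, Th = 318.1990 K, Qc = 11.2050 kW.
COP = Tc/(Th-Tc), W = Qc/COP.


COP = 271.2470 / 46.9520 = 5.7771
W = 11.2050 / 5.7771 = 1.9396 kW

COP = 5.7771, W = 1.9396 kW


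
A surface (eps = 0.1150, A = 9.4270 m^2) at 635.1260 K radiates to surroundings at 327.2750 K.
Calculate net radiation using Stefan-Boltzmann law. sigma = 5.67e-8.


T^4 = 1.6272e+11
Tsurr^4 = 1.1472e+10
Q = 0.1150 * 5.67e-8 * 9.4270 * 1.5125e+11 = 9296.9747 W

9296.9747 W


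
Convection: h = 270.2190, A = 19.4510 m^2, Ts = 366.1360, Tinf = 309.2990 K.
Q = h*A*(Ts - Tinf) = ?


dT = 56.8370 K
Q = 270.2190 * 19.4510 * 56.8370 = 298736.9640 W

298736.9640 W


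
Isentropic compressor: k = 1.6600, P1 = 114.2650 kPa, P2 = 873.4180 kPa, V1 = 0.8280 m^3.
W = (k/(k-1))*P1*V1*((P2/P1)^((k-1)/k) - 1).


(k-1)/k = 0.3976
(P2/P1)^exp = 2.2449
W = 2.5152 * 114.2650 * 0.8280 * (2.2449 - 1) = 296.2366 kJ

296.2366 kJ


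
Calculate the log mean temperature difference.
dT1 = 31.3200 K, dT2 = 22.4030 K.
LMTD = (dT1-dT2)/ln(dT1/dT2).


dT1/dT2 = 1.3980
ln(dT1/dT2) = 0.3351
LMTD = 8.9170 / 0.3351 = 26.6130 K

26.6130 K


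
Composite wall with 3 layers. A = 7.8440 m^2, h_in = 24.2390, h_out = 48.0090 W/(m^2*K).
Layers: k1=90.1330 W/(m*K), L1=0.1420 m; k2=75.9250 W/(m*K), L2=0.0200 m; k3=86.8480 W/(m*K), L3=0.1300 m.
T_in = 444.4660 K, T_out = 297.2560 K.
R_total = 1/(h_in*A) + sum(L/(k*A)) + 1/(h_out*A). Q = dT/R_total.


R_conv_in = 1/(24.2390*7.8440) = 0.0053
R_1 = 0.1420/(90.1330*7.8440) = 0.0002
R_2 = 0.0200/(75.9250*7.8440) = 3.3582e-05
R_3 = 0.1300/(86.8480*7.8440) = 0.0002
R_conv_out = 1/(48.0090*7.8440) = 0.0027
R_total = 0.0083 K/W
Q = 147.2100 / 0.0083 = 17650.5312 W

R_total = 0.0083 K/W, Q = 17650.5312 W


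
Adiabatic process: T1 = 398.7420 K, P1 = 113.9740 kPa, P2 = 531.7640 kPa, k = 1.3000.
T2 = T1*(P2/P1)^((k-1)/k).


(k-1)/k = 0.2308
(P2/P1)^exp = 1.4268
T2 = 398.7420 * 1.4268 = 568.9270 K

568.9270 K


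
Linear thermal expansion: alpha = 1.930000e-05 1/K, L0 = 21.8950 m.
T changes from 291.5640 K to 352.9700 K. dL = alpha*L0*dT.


dT = 61.4060 K
dL = 1.930000e-05 * 21.8950 * 61.4060 = 0.025949 m
L_final = 21.920949 m

dL = 0.025949 m


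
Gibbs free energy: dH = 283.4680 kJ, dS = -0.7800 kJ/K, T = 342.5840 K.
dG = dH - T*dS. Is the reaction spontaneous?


T*dS = 342.5840 * -0.7800 = -267.2155 kJ
dG = 283.4680 + 267.2155 = 550.6835 kJ (non-spontaneous)

dG = 550.6835 kJ, non-spontaneous


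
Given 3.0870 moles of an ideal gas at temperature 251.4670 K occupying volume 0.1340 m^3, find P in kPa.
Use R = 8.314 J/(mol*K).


P = nRT/V = 3.0870 * 8.314 * 251.4670 / 0.1340
= 6453.9805 / 0.1340 = 48164.0337 Pa = 48.1640 kPa

48.1640 kPa


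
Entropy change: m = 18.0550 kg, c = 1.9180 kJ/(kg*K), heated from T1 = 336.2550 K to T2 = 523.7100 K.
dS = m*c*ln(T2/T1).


T2/T1 = 1.5575
ln(T2/T1) = 0.4431
dS = 18.0550 * 1.9180 * 0.4431 = 15.3432 kJ/K

15.3432 kJ/K


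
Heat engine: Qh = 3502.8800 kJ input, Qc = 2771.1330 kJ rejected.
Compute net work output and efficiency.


W = 3502.8800 - 2771.1330 = 731.7470 kJ
eta = 731.7470 / 3502.8800 = 0.2089 = 20.8899%

W = 731.7470 kJ, eta = 20.8899%


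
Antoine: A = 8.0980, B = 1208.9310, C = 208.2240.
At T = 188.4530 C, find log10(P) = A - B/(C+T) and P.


C+T = 396.6770
B/(C+T) = 3.0476
log10(P) = 8.0980 - 3.0476 = 5.0504
P = 10^5.0504 = 112293.3873 mmHg

112293.3873 mmHg


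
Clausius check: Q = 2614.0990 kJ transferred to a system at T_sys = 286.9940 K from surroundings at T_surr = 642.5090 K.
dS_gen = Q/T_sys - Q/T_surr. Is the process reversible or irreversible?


dS_sys = 2614.0990/286.9940 = 9.1085 kJ/K
dS_surr = -2614.0990/642.5090 = -4.0686 kJ/K
dS_gen = 9.1085 - 4.0686 = 5.0400 kJ/K (irreversible)

dS_gen = 5.0400 kJ/K, irreversible


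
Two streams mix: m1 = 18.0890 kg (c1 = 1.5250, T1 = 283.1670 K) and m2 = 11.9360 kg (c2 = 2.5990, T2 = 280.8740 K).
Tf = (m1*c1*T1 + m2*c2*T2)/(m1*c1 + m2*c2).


num = 16524.5458
den = 58.6074
Tf = 281.9533 K

281.9533 K


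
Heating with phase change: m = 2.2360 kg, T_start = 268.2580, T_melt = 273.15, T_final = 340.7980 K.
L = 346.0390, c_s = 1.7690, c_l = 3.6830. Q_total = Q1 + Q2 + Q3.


Q1 (sensible, solid) = 2.2360 * 1.7690 * 4.8920 = 19.3502 kJ
Q2 (latent) = 2.2360 * 346.0390 = 773.7432 kJ
Q3 (sensible, liquid) = 2.2360 * 3.6830 * 67.6480 = 557.0940 kJ
Q_total = 1350.1874 kJ

1350.1874 kJ


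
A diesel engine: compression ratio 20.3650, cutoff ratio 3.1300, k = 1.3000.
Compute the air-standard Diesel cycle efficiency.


r^(k-1) = 2.4698
rc^k = 4.4077
eta = 0.5017 = 50.1727%

50.1727%


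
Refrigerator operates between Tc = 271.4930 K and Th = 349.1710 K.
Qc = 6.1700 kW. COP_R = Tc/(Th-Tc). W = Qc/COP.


COP = 271.4930 / 77.6780 = 3.4951
W = 6.1700 / 3.4951 = 1.7653 kW

COP = 3.4951, W = 1.7653 kW


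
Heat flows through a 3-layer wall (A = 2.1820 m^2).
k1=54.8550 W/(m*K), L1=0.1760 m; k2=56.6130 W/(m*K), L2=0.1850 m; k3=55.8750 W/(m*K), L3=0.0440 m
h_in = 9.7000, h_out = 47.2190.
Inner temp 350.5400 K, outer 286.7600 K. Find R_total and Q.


R_conv_in = 1/(9.7000*2.1820) = 0.0472
R_1 = 0.1760/(54.8550*2.1820) = 0.0015
R_2 = 0.1850/(56.6130*2.1820) = 0.0015
R_3 = 0.0440/(55.8750*2.1820) = 0.0004
R_conv_out = 1/(47.2190*2.1820) = 0.0097
R_total = 0.0603 K/W
Q = 63.7800 / 0.0603 = 1058.0345 W

R_total = 0.0603 K/W, Q = 1058.0345 W


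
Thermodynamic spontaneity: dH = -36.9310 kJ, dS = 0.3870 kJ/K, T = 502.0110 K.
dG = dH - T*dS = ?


T*dS = 502.0110 * 0.3870 = 194.2783 kJ
dG = -36.9310 - 194.2783 = -231.2093 kJ (spontaneous)

dG = -231.2093 kJ, spontaneous


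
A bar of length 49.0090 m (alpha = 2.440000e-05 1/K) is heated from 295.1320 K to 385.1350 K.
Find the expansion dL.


dT = 90.0030 K
dL = 2.440000e-05 * 49.0090 * 90.0030 = 0.107627 m
L_final = 49.116627 m

dL = 0.107627 m


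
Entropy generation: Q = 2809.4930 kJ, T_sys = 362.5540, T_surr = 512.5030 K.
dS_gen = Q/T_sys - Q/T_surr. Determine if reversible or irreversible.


dS_sys = 2809.4930/362.5540 = 7.7492 kJ/K
dS_surr = -2809.4930/512.5030 = -5.4819 kJ/K
dS_gen = 7.7492 - 5.4819 = 2.2673 kJ/K (irreversible)

dS_gen = 2.2673 kJ/K, irreversible


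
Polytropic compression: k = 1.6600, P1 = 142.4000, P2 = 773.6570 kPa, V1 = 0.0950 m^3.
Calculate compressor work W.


(k-1)/k = 0.3976
(P2/P1)^exp = 1.9599
W = 2.5152 * 142.4000 * 0.0950 * (1.9599 - 1) = 32.6621 kJ

32.6621 kJ


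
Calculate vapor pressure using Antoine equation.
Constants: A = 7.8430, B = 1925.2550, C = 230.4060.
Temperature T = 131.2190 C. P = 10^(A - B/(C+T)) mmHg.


C+T = 361.6250
B/(C+T) = 5.3239
log10(P) = 7.8430 - 5.3239 = 2.5191
P = 10^2.5191 = 330.4463 mmHg

330.4463 mmHg


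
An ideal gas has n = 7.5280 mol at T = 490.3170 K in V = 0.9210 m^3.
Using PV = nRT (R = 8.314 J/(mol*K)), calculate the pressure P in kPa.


P = nRT/V = 7.5280 * 8.314 * 490.3170 / 0.9210
= 30687.8584 / 0.9210 = 33320.1503 Pa = 33.3202 kPa

33.3202 kPa


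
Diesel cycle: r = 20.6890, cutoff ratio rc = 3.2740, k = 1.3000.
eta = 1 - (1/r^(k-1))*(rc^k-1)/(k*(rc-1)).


r^(k-1) = 2.4815
rc^k = 4.6731
eta = 0.4993 = 49.9305%

49.9305%


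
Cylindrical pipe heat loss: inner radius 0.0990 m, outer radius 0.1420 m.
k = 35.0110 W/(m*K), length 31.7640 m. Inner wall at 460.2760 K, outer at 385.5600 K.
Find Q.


dT = 74.7160 K
ln(ro/ri) = 0.3607
Q = 2*pi*35.0110*31.7640*74.7160 / 0.3607 = 1447365.9931 W

1447365.9931 W


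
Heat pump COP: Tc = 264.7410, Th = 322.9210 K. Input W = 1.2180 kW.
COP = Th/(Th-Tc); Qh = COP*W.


COP = 322.9210 / 58.1800 = 5.5504
Qh = 5.5504 * 1.2180 = 6.7604 kW

COP = 5.5504, Qh = 6.7604 kW


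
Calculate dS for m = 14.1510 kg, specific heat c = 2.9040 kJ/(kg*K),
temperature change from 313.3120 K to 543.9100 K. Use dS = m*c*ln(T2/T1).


T2/T1 = 1.7360
ln(T2/T1) = 0.5516
dS = 14.1510 * 2.9040 * 0.5516 = 22.6671 kJ/K

22.6671 kJ/K


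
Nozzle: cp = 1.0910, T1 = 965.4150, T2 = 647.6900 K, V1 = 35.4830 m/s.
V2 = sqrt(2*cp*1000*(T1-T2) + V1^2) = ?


dT = 317.7250 K
2*cp*1000*dT = 693275.9500
V1^2 = 1259.0433
V2 = sqrt(694534.9933) = 833.3877 m/s

833.3877 m/s


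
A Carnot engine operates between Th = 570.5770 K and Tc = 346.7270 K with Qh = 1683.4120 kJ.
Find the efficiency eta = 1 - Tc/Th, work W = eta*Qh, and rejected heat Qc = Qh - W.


eta = 1 - 346.7270/570.5770 = 0.3923
W = 0.3923 * 1683.4120 = 660.4398 kJ
Qc = 1683.4120 - 660.4398 = 1022.9722 kJ

eta = 39.2322%, W = 660.4398 kJ, Qc = 1022.9722 kJ


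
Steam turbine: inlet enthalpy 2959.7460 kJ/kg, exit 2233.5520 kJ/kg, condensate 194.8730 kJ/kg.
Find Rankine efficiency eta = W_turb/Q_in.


W = 726.1940 kJ/kg
Q_in = 2764.8730 kJ/kg
eta = 0.2627 = 26.2650%

eta = 26.2650%


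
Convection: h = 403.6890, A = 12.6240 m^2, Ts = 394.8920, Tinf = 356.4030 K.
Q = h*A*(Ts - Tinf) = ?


dT = 38.4890 K
Q = 403.6890 * 12.6240 * 38.4890 = 196146.4847 W

196146.4847 W


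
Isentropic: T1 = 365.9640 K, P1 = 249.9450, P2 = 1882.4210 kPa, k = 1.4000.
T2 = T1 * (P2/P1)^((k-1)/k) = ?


(k-1)/k = 0.2857
(P2/P1)^exp = 1.7805
T2 = 365.9640 * 1.7805 = 651.5883 K

651.5883 K


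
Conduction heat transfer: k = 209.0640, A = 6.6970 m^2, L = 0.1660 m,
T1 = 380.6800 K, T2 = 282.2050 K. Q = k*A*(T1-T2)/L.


dT = 98.4750 K
Q = 209.0640 * 6.6970 * 98.4750 / 0.1660 = 830572.3244 W

830572.3244 W


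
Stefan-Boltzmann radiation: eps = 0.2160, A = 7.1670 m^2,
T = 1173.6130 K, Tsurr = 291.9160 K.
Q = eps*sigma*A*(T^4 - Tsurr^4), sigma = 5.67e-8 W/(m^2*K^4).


T^4 = 1.8971e+12
Tsurr^4 = 7.2616e+09
Q = 0.2160 * 5.67e-8 * 7.1670 * 1.8899e+12 = 165885.4689 W

165885.4689 W


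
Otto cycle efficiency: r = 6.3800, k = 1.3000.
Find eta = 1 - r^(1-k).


r^(k-1) = 1.7436
eta = 1 - 1/1.7436 = 0.4265 = 42.6473%

42.6473%


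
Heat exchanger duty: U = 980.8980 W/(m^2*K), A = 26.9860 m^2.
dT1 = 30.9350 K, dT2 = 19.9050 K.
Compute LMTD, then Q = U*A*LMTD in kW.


LMTD = 25.0160 K
Q = 980.8980 * 26.9860 * 25.0160 = 662187.1750 W = 662.1872 kW

662.1872 kW


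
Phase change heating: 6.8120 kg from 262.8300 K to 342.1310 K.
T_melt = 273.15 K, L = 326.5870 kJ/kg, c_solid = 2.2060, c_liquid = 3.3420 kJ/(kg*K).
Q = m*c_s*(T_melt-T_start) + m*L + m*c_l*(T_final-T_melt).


Q1 (sensible, solid) = 6.8120 * 2.2060 * 10.3200 = 155.0814 kJ
Q2 (latent) = 6.8120 * 326.5870 = 2224.7106 kJ
Q3 (sensible, liquid) = 6.8120 * 3.3420 * 68.9810 = 1570.4010 kJ
Q_total = 3950.1931 kJ

3950.1931 kJ


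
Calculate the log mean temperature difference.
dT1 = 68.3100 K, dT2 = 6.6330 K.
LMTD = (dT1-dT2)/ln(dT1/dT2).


dT1/dT2 = 10.2985
ln(dT1/dT2) = 2.3320
LMTD = 61.6770 / 2.3320 = 26.4481 K

26.4481 K


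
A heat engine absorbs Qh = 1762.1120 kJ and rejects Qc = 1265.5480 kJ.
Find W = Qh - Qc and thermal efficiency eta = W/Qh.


W = 1762.1120 - 1265.5480 = 496.5640 kJ
eta = 496.5640 / 1762.1120 = 0.2818 = 28.1800%

W = 496.5640 kJ, eta = 28.1800%


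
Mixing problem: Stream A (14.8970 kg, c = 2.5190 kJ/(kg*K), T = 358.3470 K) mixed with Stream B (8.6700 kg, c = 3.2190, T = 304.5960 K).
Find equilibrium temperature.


num = 21948.0533
den = 65.4343
Tf = 335.4214 K

335.4214 K


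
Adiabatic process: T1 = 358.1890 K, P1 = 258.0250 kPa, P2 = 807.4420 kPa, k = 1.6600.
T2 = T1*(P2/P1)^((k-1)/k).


(k-1)/k = 0.3976
(P2/P1)^exp = 1.5739
T2 = 358.1890 * 1.5739 = 563.7651 K

563.7651 K


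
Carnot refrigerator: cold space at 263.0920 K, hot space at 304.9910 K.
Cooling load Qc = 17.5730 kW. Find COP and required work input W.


COP = 263.0920 / 41.8990 = 6.2792
W = 17.5730 / 6.2792 = 2.7986 kW

COP = 6.2792, W = 2.7986 kW


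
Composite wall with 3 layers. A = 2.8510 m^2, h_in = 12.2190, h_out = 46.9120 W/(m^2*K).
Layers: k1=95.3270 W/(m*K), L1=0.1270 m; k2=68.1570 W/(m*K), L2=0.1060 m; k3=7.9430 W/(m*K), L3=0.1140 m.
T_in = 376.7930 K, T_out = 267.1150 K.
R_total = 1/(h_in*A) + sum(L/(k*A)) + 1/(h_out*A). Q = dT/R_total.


R_conv_in = 1/(12.2190*2.8510) = 0.0287
R_1 = 0.1270/(95.3270*2.8510) = 0.0005
R_2 = 0.1060/(68.1570*2.8510) = 0.0005
R_3 = 0.1140/(7.9430*2.8510) = 0.0050
R_conv_out = 1/(46.9120*2.8510) = 0.0075
R_total = 0.0422 K/W
Q = 109.6780 / 0.0422 = 2597.1954 W

R_total = 0.0422 K/W, Q = 2597.1954 W


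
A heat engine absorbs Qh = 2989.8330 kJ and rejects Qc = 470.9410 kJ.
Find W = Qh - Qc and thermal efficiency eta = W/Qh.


W = 2989.8330 - 470.9410 = 2518.8920 kJ
eta = 2518.8920 / 2989.8330 = 0.8425 = 84.2486%

W = 2518.8920 kJ, eta = 84.2486%


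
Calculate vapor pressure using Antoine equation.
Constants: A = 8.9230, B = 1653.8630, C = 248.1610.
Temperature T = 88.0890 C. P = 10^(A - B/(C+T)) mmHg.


C+T = 336.2500
B/(C+T) = 4.9186
log10(P) = 8.9230 - 4.9186 = 4.0044
P = 10^4.0044 = 10102.9529 mmHg

10102.9529 mmHg


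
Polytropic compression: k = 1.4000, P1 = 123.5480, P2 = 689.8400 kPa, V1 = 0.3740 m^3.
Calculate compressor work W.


(k-1)/k = 0.2857
(P2/P1)^exp = 1.6346
W = 3.5000 * 123.5480 * 0.3740 * (1.6346 - 1) = 102.6255 kJ

102.6255 kJ


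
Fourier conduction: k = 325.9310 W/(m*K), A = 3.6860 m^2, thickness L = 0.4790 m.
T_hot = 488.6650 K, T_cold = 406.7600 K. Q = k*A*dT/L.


dT = 81.9050 K
Q = 325.9310 * 3.6860 * 81.9050 / 0.4790 = 205426.2325 W

205426.2325 W


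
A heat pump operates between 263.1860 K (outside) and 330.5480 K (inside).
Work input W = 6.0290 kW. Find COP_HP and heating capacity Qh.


COP = 330.5480 / 67.3620 = 4.9070
Qh = 4.9070 * 6.0290 = 29.5845 kW

COP = 4.9070, Qh = 29.5845 kW


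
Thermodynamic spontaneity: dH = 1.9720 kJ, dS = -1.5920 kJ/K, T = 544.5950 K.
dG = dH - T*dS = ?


T*dS = 544.5950 * -1.5920 = -866.9952 kJ
dG = 1.9720 + 866.9952 = 868.9672 kJ (non-spontaneous)

dG = 868.9672 kJ, non-spontaneous


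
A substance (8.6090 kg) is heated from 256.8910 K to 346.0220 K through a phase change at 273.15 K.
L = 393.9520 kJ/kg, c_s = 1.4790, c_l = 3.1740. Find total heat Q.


Q1 (sensible, solid) = 8.6090 * 1.4790 * 16.2590 = 207.0211 kJ
Q2 (latent) = 8.6090 * 393.9520 = 3391.5328 kJ
Q3 (sensible, liquid) = 8.6090 * 3.1740 * 72.8720 = 1991.2249 kJ
Q_total = 5589.7788 kJ

5589.7788 kJ


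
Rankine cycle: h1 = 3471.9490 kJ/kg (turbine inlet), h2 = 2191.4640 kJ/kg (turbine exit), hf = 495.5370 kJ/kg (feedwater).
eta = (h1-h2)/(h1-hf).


W = 1280.4850 kJ/kg
Q_in = 2976.4120 kJ/kg
eta = 0.4302 = 43.0211%

eta = 43.0211%


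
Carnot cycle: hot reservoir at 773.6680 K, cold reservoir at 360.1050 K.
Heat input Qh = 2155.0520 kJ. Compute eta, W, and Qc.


eta = 1 - 360.1050/773.6680 = 0.5345
W = 0.5345 * 2155.0520 = 1151.9796 kJ
Qc = 2155.0520 - 1151.9796 = 1003.0724 kJ

eta = 53.4548%, W = 1151.9796 kJ, Qc = 1003.0724 kJ


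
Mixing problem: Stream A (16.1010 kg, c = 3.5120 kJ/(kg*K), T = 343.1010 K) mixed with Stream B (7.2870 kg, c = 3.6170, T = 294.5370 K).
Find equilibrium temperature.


num = 27164.3684
den = 82.9038
Tf = 327.6614 K

327.6614 K


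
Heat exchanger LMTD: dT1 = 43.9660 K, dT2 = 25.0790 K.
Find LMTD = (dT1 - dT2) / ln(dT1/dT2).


dT1/dT2 = 1.7531
ln(dT1/dT2) = 0.5614
LMTD = 18.8870 / 0.5614 = 33.6435 K

33.6435 K


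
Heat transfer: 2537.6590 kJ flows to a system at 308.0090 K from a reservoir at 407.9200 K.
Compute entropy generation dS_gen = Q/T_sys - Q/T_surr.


dS_sys = 2537.6590/308.0090 = 8.2389 kJ/K
dS_surr = -2537.6590/407.9200 = -6.2210 kJ/K
dS_gen = 8.2389 - 6.2210 = 2.0179 kJ/K (irreversible)

dS_gen = 2.0179 kJ/K, irreversible


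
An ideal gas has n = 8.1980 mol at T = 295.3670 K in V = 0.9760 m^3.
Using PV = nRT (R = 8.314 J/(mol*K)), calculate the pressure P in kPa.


P = nRT/V = 8.1980 * 8.314 * 295.3670 / 0.9760
= 20131.6748 / 0.9760 = 20626.7160 Pa = 20.6267 kPa

20.6267 kPa


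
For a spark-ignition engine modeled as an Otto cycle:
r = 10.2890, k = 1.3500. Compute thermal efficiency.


r^(k-1) = 2.2612
eta = 1 - 1/2.2612 = 0.5577 = 55.7748%

55.7748%


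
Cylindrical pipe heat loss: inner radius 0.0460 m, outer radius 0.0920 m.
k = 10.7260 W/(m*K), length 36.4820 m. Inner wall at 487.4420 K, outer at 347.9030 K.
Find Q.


dT = 139.5390 K
ln(ro/ri) = 0.6931
Q = 2*pi*10.7260*36.4820*139.5390 / 0.6931 = 494955.8313 W

494955.8313 W


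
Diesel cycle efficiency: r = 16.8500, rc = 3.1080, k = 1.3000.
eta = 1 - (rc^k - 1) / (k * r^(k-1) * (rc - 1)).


r^(k-1) = 2.3334
rc^k = 4.3674
eta = 0.4734 = 47.3372%

47.3372%


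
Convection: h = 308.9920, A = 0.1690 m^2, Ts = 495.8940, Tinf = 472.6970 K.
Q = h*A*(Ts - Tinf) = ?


dT = 23.1970 K
Q = 308.9920 * 0.1690 * 23.1970 = 1211.3392 W

1211.3392 W


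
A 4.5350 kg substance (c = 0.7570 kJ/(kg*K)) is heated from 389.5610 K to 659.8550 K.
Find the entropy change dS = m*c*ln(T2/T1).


T2/T1 = 1.6938
ln(T2/T1) = 0.5270
dS = 4.5350 * 0.7570 * 0.5270 = 1.8092 kJ/K

1.8092 kJ/K


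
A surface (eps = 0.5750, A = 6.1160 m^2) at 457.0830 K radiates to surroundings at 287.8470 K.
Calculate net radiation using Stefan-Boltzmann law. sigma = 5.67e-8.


T^4 = 4.3650e+10
Tsurr^4 = 6.8651e+09
Q = 0.5750 * 5.67e-8 * 6.1160 * 3.6785e+10 = 7334.7152 W

7334.7152 W


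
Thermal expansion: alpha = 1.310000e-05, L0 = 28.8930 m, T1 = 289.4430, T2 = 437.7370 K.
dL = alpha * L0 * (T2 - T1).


dT = 148.2940 K
dL = 1.310000e-05 * 28.8930 * 148.2940 = 0.056129 m
L_final = 28.949129 m

dL = 0.056129 m


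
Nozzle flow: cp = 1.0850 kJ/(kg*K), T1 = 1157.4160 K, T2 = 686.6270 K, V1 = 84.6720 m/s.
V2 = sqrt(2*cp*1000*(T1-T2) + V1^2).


dT = 470.7890 K
2*cp*1000*dT = 1021612.1300
V1^2 = 7169.3476
V2 = sqrt(1028781.4776) = 1014.2887 m/s

1014.2887 m/s


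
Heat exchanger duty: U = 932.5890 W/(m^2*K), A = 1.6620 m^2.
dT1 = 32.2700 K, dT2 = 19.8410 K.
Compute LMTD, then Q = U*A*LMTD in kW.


LMTD = 25.5537 K
Q = 932.5890 * 1.6620 * 25.5537 = 39607.2864 W = 39.6073 kW

39.6073 kW


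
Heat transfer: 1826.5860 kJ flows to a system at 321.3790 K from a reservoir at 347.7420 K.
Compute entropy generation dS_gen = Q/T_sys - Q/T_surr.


dS_sys = 1826.5860/321.3790 = 5.6836 kJ/K
dS_surr = -1826.5860/347.7420 = -5.2527 kJ/K
dS_gen = 5.6836 - 5.2527 = 0.4309 kJ/K (irreversible)

dS_gen = 0.4309 kJ/K, irreversible


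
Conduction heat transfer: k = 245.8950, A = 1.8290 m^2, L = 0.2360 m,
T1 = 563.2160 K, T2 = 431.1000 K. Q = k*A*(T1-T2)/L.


dT = 132.1160 K
Q = 245.8950 * 1.8290 * 132.1160 / 0.2360 = 251771.6446 W

251771.6446 W


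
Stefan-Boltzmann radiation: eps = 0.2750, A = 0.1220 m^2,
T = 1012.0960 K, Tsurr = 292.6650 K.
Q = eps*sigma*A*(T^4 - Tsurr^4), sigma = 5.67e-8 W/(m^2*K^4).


T^4 = 1.0493e+12
Tsurr^4 = 7.3364e+09
Q = 0.2750 * 5.67e-8 * 0.1220 * 1.0419e+12 = 1982.0527 W

1982.0527 W


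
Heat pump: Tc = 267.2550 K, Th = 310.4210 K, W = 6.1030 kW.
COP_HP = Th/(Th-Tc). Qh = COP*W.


COP = 310.4210 / 43.1660 = 7.1913
Qh = 7.1913 * 6.1030 = 43.8887 kW

COP = 7.1913, Qh = 43.8887 kW


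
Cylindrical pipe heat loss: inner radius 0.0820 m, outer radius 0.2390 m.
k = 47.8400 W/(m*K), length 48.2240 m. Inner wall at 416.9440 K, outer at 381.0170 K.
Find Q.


dT = 35.9270 K
ln(ro/ri) = 1.0697
Q = 2*pi*47.8400*48.2240*35.9270 / 1.0697 = 486827.6549 W

486827.6549 W


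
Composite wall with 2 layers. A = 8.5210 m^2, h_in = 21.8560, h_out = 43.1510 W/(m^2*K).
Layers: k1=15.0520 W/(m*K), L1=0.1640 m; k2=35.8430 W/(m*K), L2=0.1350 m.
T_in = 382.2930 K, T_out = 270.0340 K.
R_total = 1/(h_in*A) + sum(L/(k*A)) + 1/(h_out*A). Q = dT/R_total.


R_conv_in = 1/(21.8560*8.5210) = 0.0054
R_1 = 0.1640/(15.0520*8.5210) = 0.0013
R_2 = 0.1350/(35.8430*8.5210) = 0.0004
R_conv_out = 1/(43.1510*8.5210) = 0.0027
R_total = 0.0098 K/W
Q = 112.2590 / 0.0098 = 11443.4001 W

R_total = 0.0098 K/W, Q = 11443.4001 W


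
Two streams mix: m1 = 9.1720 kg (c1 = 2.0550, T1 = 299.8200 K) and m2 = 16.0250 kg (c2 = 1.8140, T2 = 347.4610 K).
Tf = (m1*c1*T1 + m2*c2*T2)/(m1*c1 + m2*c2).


num = 15751.6107
den = 47.9178
Tf = 328.7214 K

328.7214 K


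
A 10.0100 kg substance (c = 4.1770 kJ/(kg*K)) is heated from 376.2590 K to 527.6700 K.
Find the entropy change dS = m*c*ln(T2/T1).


T2/T1 = 1.4024
ln(T2/T1) = 0.3382
dS = 10.0100 * 4.1770 * 0.3382 = 14.1405 kJ/K

14.1405 kJ/K


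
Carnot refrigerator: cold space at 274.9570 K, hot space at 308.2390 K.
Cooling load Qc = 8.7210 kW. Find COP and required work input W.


COP = 274.9570 / 33.2820 = 8.2614
W = 8.7210 / 8.2614 = 1.0556 kW

COP = 8.2614, W = 1.0556 kW


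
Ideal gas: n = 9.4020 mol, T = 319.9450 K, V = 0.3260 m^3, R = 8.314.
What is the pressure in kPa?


P = nRT/V = 9.4020 * 8.314 * 319.9450 / 0.3260
= 25009.5337 / 0.3260 = 76716.3611 Pa = 76.7164 kPa

76.7164 kPa


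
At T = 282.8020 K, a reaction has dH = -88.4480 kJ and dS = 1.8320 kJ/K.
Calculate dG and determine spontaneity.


T*dS = 282.8020 * 1.8320 = 518.0933 kJ
dG = -88.4480 - 518.0933 = -606.5413 kJ (spontaneous)

dG = -606.5413 kJ, spontaneous


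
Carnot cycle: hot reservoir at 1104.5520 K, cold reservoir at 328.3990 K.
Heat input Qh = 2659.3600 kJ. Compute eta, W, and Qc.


eta = 1 - 328.3990/1104.5520 = 0.7027
W = 0.7027 * 2659.3600 = 1868.6945 kJ
Qc = 2659.3600 - 1868.6945 = 790.6655 kJ

eta = 70.2686%, W = 1868.6945 kJ, Qc = 790.6655 kJ


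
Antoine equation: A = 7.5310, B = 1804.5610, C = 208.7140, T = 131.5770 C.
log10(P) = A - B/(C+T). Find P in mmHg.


C+T = 340.2910
B/(C+T) = 5.3030
log10(P) = 7.5310 - 5.3030 = 2.2280
P = 10^2.2280 = 169.0466 mmHg

169.0466 mmHg


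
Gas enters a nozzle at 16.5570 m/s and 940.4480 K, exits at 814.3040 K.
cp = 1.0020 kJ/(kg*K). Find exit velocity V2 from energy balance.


dT = 126.1440 K
2*cp*1000*dT = 252792.5760
V1^2 = 274.1342
V2 = sqrt(253066.7102) = 503.0574 m/s

503.0574 m/s


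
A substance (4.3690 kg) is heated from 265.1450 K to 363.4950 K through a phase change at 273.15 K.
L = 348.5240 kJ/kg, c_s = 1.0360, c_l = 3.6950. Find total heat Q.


Q1 (sensible, solid) = 4.3690 * 1.0360 * 8.0050 = 36.2329 kJ
Q2 (latent) = 4.3690 * 348.5240 = 1522.7014 kJ
Q3 (sensible, liquid) = 4.3690 * 3.6950 * 90.3450 = 1458.4804 kJ
Q_total = 3017.4147 kJ

3017.4147 kJ


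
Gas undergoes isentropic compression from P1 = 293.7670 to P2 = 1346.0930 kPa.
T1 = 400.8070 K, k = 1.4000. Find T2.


(k-1)/k = 0.2857
(P2/P1)^exp = 1.5448
T2 = 400.8070 * 1.5448 = 619.1745 K

619.1745 K


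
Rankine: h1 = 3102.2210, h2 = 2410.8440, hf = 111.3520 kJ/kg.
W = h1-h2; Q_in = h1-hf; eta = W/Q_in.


W = 691.3770 kJ/kg
Q_in = 2990.8690 kJ/kg
eta = 0.2312 = 23.1163%

eta = 23.1163%


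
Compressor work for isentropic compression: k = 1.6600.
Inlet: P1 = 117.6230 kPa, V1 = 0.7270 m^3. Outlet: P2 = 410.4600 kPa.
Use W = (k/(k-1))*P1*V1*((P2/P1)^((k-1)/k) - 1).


(k-1)/k = 0.3976
(P2/P1)^exp = 1.6436
W = 2.5152 * 117.6230 * 0.7270 * (1.6436 - 1) = 138.4286 kJ

138.4286 kJ


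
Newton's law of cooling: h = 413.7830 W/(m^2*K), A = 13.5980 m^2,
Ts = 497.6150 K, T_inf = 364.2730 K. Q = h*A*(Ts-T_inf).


dT = 133.3420 K
Q = 413.7830 * 13.5980 * 133.3420 = 750264.9286 W

750264.9286 W


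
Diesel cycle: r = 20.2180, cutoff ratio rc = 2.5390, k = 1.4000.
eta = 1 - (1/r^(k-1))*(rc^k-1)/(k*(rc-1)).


r^(k-1) = 3.3289
rc^k = 3.6858
eta = 0.6255 = 62.5539%

62.5539%


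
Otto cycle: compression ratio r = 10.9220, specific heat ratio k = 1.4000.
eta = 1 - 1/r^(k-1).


r^(k-1) = 2.6021
eta = 1 - 1/2.6021 = 0.6157 = 61.5692%

61.5692%


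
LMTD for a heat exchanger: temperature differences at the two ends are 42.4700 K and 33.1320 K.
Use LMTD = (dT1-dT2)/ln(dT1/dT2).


dT1/dT2 = 1.2818
ln(dT1/dT2) = 0.2483
LMTD = 9.3380 / 0.2483 = 37.6080 K

37.6080 K


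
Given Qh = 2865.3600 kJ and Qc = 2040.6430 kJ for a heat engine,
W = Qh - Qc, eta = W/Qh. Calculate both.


W = 2865.3600 - 2040.6430 = 824.7170 kJ
eta = 824.7170 / 2865.3600 = 0.2878 = 28.7823%

W = 824.7170 kJ, eta = 28.7823%


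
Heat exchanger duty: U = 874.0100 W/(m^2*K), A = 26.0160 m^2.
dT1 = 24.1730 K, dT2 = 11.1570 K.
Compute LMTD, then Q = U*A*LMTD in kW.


LMTD = 16.8346 K
Q = 874.0100 * 26.0160 * 16.8346 = 382789.4132 W = 382.7894 kW

382.7894 kW
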